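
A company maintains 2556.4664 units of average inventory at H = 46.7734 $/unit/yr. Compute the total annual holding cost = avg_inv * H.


Cost = 2556.4664 * 46.7734 = 119574.6255

119574.6255 $/yr


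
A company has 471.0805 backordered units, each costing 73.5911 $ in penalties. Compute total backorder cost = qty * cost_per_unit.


Total = 471.0805 * 73.5911 = 34667.3322

34667.3322 $


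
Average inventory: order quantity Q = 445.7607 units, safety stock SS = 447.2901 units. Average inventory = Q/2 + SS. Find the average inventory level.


Q/2 = 222.8803
Avg = 222.8803 + 447.2901 = 670.1704

670.1704 units


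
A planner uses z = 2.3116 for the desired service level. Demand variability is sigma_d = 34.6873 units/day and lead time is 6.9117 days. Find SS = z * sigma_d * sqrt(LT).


sqrt(LT) = sqrt(6.9117) = 2.6290
SS = 2.3116 * 34.6873 * 2.6290 = 210.8024

210.8024 units


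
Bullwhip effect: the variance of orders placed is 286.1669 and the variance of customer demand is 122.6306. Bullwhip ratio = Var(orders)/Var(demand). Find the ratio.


BW = 286.1669 / 122.6306 = 2.3336

2.3336


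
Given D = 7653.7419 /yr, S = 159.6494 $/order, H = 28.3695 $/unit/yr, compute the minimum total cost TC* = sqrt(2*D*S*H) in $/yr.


2*D*S*H = 69330252.3253
TC* = sqrt(69330252.3253) = 8326.4790

8326.4790 $/yr


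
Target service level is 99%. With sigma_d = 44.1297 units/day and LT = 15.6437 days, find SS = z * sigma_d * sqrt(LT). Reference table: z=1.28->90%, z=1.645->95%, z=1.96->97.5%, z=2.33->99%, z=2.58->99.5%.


From the table, SL = 99% corresponds to z = 2.33
sqrt(LT) = sqrt(15.6437) = 3.9552
SS = 2.33 * 44.1297 * 3.9552 = 406.6836

406.6836 units


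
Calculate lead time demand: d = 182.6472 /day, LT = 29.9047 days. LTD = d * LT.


LTD = 182.6472 * 29.9047 = 5462.0097

5462.0097 units


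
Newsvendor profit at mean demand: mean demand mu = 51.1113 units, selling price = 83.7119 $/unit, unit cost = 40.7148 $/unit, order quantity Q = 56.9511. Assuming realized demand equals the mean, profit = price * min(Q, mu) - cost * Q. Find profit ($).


Sales at mu = min(56.9511, 51.1113) = 51.1113
Revenue = 83.7119 * 51.1113 = 4278.6240
Total cost = 40.7148 * 56.9511 = 2318.7526
Profit = 4278.6240 - 2318.7526 = 1959.8714

1959.8714 $


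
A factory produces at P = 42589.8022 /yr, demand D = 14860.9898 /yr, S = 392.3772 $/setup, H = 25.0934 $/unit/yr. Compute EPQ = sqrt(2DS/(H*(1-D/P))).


1 - D/P = 1 - 0.3489 = 0.6511
H*(1-D/P) = 16.3375
2DS = 11662227.1339
EPQ = sqrt(713832.5370) = 844.8861

844.8861 units


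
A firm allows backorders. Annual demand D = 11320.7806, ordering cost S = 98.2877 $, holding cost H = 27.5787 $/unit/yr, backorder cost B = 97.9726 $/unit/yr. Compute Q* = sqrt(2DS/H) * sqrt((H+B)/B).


sqrt(2DS/H) = 284.0638
sqrt((H+B)/B) = 1.1320
Q* = 284.0638 * 1.1320 = 321.5690

321.5690 units


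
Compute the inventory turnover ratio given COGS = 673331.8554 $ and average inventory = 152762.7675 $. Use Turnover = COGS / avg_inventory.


Turnover = 673331.8554 / 152762.7675 = 4.4077

4.4077


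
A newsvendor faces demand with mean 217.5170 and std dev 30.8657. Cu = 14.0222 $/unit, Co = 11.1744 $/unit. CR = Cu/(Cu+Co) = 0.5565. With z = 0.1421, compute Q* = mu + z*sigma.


CR = Cu/(Cu+Co) = 14.0222/(14.0222+11.1744) = 0.5565
z = 0.1421
Q* = 217.5170 + 0.1421 * 30.8657 = 221.9030

221.9030 units


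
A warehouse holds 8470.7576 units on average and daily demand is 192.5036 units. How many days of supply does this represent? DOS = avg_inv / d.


DOS = 8470.7576 / 192.5036 = 44.0031

44.0031 days


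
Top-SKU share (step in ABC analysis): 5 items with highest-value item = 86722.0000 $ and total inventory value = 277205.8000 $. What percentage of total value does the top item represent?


Top item = 86722.0000
Total = 277205.8000
Percentage = 86722.0000 / 277205.8000 * 100 = 31.2843

31.2843%


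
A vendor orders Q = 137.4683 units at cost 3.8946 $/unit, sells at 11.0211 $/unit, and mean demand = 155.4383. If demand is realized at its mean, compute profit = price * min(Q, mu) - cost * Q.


Sales at mu = min(137.4683, 155.4383) = 137.4683
Revenue = 11.0211 * 137.4683 = 1515.0519
Total cost = 3.8946 * 137.4683 = 535.3840
Profit = 1515.0519 - 535.3840 = 979.6678

979.6678 $


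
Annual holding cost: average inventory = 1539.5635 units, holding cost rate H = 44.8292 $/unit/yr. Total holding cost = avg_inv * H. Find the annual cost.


Cost = 1539.5635 * 44.8292 = 69017.4001

69017.4001 $/yr


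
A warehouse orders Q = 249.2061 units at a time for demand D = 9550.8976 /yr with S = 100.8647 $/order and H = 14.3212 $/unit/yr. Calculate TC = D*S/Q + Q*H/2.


Ordering cost = D*S/Q = 3865.6695
Holding cost = Q*H/2 = 1784.4652
TC = 3865.6695 + 1784.4652 = 5650.1347

5650.1347 $/yr


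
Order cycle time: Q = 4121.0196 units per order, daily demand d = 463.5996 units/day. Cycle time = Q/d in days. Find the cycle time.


Cycle = 4121.0196 / 463.5996 = 8.8892

8.8892 days


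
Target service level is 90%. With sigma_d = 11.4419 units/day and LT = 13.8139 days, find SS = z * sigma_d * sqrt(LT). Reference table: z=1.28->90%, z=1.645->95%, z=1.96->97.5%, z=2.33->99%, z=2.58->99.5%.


From the table, SL = 90% corresponds to z = 1.28
sqrt(LT) = sqrt(13.8139) = 3.7167
SS = 1.28 * 11.4419 * 3.7167 = 54.4335

54.4335 units


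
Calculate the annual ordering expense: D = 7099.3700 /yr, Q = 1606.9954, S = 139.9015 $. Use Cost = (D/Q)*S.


Number of orders = D/Q = 4.4178
Cost = 4.4178 * 139.9015 = 618.0556

618.0556 $/yr


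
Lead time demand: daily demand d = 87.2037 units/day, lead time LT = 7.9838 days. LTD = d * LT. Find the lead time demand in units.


LTD = 87.2037 * 7.9838 = 696.2169

696.2169 units


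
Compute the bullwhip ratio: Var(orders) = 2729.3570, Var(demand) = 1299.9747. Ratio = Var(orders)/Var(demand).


BW = 2729.3570 / 1299.9747 = 2.0995

2.0995


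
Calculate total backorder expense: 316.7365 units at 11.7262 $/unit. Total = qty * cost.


Total = 316.7365 * 11.7262 = 3714.1155

3714.1155 $


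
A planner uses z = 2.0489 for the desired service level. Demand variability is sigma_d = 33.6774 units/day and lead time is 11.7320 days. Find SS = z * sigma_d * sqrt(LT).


sqrt(LT) = sqrt(11.7320) = 3.4252
SS = 2.0489 * 33.6774 * 3.4252 = 236.3444

236.3444 units


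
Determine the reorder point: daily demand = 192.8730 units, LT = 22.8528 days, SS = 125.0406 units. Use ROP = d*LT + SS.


d*LT = 192.8730 * 22.8528 = 4407.6881
ROP = 4407.6881 + 125.0406 = 4532.7287

4532.7287 units


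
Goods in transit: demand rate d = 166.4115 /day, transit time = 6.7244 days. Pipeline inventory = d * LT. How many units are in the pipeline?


Pipeline = 166.4115 * 6.7244 = 1119.0175

1119.0175 units


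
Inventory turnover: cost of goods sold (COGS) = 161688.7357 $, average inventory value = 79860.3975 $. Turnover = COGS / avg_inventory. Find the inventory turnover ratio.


Turnover = 161688.7357 / 79860.3975 = 2.0246

2.0246


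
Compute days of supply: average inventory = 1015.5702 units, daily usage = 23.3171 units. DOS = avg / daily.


DOS = 1015.5702 / 23.3171 = 43.5547

43.5547 days


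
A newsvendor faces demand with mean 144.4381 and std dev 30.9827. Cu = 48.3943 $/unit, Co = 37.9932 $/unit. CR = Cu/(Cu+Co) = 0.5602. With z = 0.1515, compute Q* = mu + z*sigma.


CR = Cu/(Cu+Co) = 48.3943/(48.3943+37.9932) = 0.5602
z = 0.1515
Q* = 144.4381 + 0.1515 * 30.9827 = 149.1320

149.1320 units


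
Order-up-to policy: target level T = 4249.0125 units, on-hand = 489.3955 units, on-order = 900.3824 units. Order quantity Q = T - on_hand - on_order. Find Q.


Inventory position = OH + OO = 489.3955 + 900.3824 = 1389.7779
Q = 4249.0125 - 1389.7779 = 2859.2346

2859.2346 units


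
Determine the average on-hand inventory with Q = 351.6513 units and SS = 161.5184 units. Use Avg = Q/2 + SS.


Q/2 = 175.8256
Avg = 175.8256 + 161.5184 = 337.3441

337.3441 units


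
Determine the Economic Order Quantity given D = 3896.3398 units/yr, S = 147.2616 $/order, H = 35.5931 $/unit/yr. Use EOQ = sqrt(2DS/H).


2*D*S = 2 * 3896.3398 * 147.2616 = 1147562.4662
2*D*S/H = 32241.1497
EOQ = sqrt(32241.1497) = 179.5582

179.5582 units


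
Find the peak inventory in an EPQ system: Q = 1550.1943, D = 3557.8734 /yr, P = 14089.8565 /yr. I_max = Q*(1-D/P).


D/P = 0.2525
1 - D/P = 0.7475
I_max = 1550.1943 * 0.7475 = 1158.7499

1158.7499 units


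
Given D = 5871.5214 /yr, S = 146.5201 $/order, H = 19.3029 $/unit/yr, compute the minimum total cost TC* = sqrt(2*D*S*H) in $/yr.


2*D*S*H = 33212411.5597
TC* = sqrt(33212411.5597) = 5763.0210

5763.0210 $/yr


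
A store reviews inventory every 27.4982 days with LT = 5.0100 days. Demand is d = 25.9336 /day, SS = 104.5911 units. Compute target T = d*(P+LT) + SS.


P + LT = 32.5082
d*(P+LT) = 25.9336 * 32.5082 = 843.0547
T = 843.0547 + 104.5911 = 947.6458

947.6458 units


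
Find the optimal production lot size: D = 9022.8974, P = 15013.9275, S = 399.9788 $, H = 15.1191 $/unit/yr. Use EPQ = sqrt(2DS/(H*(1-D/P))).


1 - D/P = 1 - 0.6010 = 0.3990
H*(1-D/P) = 6.0330
2DS = 7217935.3492
EPQ = sqrt(1196409.5226) = 1093.8051

1093.8051 units


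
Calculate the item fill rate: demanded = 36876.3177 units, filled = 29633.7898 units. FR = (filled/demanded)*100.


FR = 29633.7898 / 36876.3177 * 100 = 80.3599

80.3599%


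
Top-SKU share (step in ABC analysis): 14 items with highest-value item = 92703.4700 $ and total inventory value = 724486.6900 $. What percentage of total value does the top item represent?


Top item = 92703.4700
Total = 724486.6900
Percentage = 92703.4700 / 724486.6900 * 100 = 12.7957

12.7957%


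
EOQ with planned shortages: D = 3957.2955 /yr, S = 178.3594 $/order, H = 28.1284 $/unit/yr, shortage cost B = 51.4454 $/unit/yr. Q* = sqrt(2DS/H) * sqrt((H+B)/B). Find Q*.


sqrt(2DS/H) = 224.0215
sqrt((H+B)/B) = 1.2437
Q* = 224.0215 * 1.2437 = 278.6131

278.6131 units


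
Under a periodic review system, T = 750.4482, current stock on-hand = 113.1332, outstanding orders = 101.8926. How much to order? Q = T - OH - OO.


Inventory position = OH + OO = 113.1332 + 101.8926 = 215.0258
Q = 750.4482 - 215.0258 = 535.4224

535.4224 units


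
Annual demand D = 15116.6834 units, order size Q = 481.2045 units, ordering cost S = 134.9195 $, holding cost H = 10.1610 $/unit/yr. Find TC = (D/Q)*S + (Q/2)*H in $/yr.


Ordering cost = D*S/Q = 4238.3963
Holding cost = Q*H/2 = 2444.7595
TC = 4238.3963 + 2444.7595 = 6683.1557

6683.1557 $/yr


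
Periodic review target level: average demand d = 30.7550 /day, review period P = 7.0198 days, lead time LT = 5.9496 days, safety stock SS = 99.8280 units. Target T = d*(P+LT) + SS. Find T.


P + LT = 12.9694
d*(P+LT) = 30.7550 * 12.9694 = 398.8739
T = 398.8739 + 99.8280 = 498.7019

498.7019 units


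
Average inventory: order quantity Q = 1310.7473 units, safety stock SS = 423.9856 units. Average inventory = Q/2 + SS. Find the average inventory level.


Q/2 = 655.3736
Avg = 655.3736 + 423.9856 = 1079.3592

1079.3592 units


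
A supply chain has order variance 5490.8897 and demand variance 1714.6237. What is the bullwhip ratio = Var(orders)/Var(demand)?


BW = 5490.8897 / 1714.6237 = 3.2024

3.2024


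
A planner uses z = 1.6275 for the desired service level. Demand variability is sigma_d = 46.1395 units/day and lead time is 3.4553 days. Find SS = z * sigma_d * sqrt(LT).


sqrt(LT) = sqrt(3.4553) = 1.8588
SS = 1.6275 * 46.1395 * 1.8588 = 139.5844

139.5844 units


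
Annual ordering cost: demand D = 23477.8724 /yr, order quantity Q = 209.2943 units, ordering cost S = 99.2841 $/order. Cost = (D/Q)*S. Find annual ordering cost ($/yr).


Number of orders = D/Q = 112.1764
Cost = 112.1764 * 99.2841 = 11137.3288

11137.3288 $/yr


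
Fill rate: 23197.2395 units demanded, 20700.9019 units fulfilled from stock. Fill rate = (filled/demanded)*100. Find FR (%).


FR = 20700.9019 / 23197.2395 * 100 = 89.2386

89.2386%


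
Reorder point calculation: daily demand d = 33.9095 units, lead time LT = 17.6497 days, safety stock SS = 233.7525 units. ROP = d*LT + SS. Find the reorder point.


d*LT = 33.9095 * 17.6497 = 598.4925
ROP = 598.4925 + 233.7525 = 832.2450

832.2450 units


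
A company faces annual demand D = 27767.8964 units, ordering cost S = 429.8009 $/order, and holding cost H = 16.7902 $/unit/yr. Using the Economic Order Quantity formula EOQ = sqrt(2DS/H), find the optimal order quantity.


2*D*S = 2 * 27767.8964 * 429.8009 = 23869333.7277
2*D*S/H = 1421622.9543
EOQ = sqrt(1421622.9543) = 1192.3183

1192.3183 units


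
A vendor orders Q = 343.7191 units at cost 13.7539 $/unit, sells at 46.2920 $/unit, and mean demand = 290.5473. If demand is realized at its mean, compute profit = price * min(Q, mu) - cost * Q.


Sales at mu = min(343.7191, 290.5473) = 290.5473
Revenue = 46.2920 * 290.5473 = 13450.0156
Total cost = 13.7539 * 343.7191 = 4727.4781
Profit = 13450.0156 - 4727.4781 = 8722.5375

8722.5375 $


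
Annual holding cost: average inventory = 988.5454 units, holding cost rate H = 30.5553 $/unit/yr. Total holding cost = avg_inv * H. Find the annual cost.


Cost = 988.5454 * 30.5553 = 30205.3013

30205.3013 $/yr


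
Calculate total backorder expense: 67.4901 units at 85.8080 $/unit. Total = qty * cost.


Total = 67.4901 * 85.8080 = 5791.1905

5791.1905 $


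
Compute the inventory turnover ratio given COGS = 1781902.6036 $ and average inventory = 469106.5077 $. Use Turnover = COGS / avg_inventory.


Turnover = 1781902.6036 / 469106.5077 = 3.7985

3.7985


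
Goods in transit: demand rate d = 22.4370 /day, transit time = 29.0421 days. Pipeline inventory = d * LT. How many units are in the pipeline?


Pipeline = 22.4370 * 29.0421 = 651.6176

651.6176 units


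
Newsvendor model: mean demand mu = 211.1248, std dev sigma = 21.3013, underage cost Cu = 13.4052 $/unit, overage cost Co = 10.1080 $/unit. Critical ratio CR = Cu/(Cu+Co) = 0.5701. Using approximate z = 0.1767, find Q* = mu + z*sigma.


CR = Cu/(Cu+Co) = 13.4052/(13.4052+10.1080) = 0.5701
z = 0.1767
Q* = 211.1248 + 0.1767 * 21.3013 = 214.8887

214.8887 units


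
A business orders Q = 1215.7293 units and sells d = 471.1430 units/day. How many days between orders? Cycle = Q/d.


Cycle = 1215.7293 / 471.1430 = 2.5804

2.5804 days


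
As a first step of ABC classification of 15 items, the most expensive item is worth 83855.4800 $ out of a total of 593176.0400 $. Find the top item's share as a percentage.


Top item = 83855.4800
Total = 593176.0400
Percentage = 83855.4800 / 593176.0400 * 100 = 14.1367

14.1367%


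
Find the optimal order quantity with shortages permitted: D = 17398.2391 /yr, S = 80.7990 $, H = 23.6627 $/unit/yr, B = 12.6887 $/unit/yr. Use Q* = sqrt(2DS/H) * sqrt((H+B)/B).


sqrt(2DS/H) = 344.6978
sqrt((H+B)/B) = 1.6926
Q* = 344.6978 * 1.6926 = 583.4323

583.4323 units


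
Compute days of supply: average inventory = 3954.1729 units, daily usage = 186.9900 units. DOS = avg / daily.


DOS = 3954.1729 / 186.9900 = 21.1464

21.1464 days


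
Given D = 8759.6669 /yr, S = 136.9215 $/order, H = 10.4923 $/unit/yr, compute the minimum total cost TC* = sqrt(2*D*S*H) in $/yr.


2*D*S*H = 25168650.8048
TC* = sqrt(25168650.8048) = 5016.8367

5016.8367 $/yr


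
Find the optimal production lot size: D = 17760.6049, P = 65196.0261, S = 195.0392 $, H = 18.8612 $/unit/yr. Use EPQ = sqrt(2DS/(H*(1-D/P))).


1 - D/P = 1 - 0.2724 = 0.7276
H*(1-D/P) = 13.7231
2DS = 6928028.3424
EPQ = sqrt(504845.7437) = 710.5250

710.5250 units


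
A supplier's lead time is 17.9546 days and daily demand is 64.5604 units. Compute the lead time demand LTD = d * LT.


LTD = 64.5604 * 17.9546 = 1159.1562

1159.1562 units


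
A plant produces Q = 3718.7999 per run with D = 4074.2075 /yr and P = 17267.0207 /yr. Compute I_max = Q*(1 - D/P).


D/P = 0.2360
1 - D/P = 0.7640
I_max = 3718.7999 * 0.7640 = 2841.3374

2841.3374 units


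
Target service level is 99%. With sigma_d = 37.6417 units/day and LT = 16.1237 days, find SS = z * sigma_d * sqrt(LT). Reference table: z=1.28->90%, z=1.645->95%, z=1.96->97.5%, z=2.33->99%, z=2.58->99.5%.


From the table, SL = 99% corresponds to z = 2.33
sqrt(LT) = sqrt(16.1237) = 4.0154
SS = 2.33 * 37.6417 * 4.0154 = 352.1742

352.1742 units


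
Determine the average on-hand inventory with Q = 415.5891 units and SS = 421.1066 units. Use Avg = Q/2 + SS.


Q/2 = 207.7945
Avg = 207.7945 + 421.1066 = 628.9012

628.9012 units


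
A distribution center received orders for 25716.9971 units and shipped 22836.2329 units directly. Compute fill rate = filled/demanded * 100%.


FR = 22836.2329 / 25716.9971 * 100 = 88.7982

88.7982%


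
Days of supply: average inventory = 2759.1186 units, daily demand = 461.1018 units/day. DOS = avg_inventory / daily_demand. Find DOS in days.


DOS = 2759.1186 / 461.1018 = 5.9838

5.9838 days


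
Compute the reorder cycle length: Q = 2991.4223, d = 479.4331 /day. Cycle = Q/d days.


Cycle = 2991.4223 / 479.4331 = 6.2395

6.2395 days


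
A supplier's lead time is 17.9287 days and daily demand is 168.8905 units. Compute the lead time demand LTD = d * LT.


LTD = 168.8905 * 17.9287 = 3027.9871

3027.9871 units


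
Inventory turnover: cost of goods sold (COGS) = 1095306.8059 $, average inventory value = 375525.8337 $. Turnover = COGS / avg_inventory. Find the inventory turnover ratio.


Turnover = 1095306.8059 / 375525.8337 = 2.9167

2.9167


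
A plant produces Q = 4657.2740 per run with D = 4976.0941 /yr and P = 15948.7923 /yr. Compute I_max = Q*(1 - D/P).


D/P = 0.3120
1 - D/P = 0.6880
I_max = 4657.2740 * 0.6880 = 3204.1838

3204.1838 units


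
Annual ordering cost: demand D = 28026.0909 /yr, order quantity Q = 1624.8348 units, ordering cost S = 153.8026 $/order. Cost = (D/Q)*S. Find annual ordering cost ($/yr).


Number of orders = D/Q = 17.2486
Cost = 17.2486 * 153.8026 = 2652.8762

2652.8762 $/yr


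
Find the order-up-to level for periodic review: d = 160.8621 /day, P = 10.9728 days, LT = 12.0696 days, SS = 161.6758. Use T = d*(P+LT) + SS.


P + LT = 23.0424
d*(P+LT) = 160.8621 * 23.0424 = 3706.6489
T = 3706.6489 + 161.6758 = 3868.3247

3868.3247 units


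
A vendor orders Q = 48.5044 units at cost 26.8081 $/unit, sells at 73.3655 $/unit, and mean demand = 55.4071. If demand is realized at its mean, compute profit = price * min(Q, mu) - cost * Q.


Sales at mu = min(48.5044, 55.4071) = 48.5044
Revenue = 73.3655 * 48.5044 = 3558.5496
Total cost = 26.8081 * 48.5044 = 1300.3108
Profit = 3558.5496 - 1300.3108 = 2258.2388

2258.2388 $


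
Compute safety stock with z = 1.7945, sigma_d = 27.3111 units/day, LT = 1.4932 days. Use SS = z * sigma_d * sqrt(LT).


sqrt(LT) = sqrt(1.4932) = 1.2220
SS = 1.7945 * 27.3111 * 1.2220 = 59.8883

59.8883 units


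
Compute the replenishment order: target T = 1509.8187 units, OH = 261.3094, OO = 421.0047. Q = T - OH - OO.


Inventory position = OH + OO = 261.3094 + 421.0047 = 682.3141
Q = 1509.8187 - 682.3141 = 827.5046

827.5046 units


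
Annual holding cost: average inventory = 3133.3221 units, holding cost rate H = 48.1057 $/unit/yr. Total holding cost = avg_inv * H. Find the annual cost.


Cost = 3133.3221 * 48.1057 = 150730.6529

150730.6529 $/yr


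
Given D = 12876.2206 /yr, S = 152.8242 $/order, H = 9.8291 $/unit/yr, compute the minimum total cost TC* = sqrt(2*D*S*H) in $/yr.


2*D*S*H = 38683368.8496
TC* = sqrt(38683368.8496) = 6219.5956

6219.5956 $/yr


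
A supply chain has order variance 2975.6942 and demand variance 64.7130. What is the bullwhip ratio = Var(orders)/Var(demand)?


BW = 2975.6942 / 64.7130 = 45.9829

45.9829


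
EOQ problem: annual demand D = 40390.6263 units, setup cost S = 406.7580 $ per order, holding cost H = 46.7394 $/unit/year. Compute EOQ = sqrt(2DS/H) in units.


2*D*S = 2 * 40390.6263 * 406.7580 = 32858420.7451
2*D*S/H = 703013.3195
EOQ = sqrt(703013.3195) = 838.4589

838.4589 units


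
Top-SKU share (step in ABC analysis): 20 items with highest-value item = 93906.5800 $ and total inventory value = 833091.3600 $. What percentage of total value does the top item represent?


Top item = 93906.5800
Total = 833091.3600
Percentage = 93906.5800 / 833091.3600 * 100 = 11.2721

11.2721%


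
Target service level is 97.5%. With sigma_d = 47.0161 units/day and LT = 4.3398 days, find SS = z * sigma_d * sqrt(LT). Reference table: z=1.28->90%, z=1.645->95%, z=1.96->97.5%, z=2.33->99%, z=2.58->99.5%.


From the table, SL = 97.5% corresponds to z = 1.96
sqrt(LT) = sqrt(4.3398) = 2.0832
SS = 1.96 * 47.0161 * 2.0832 = 191.9718

191.9718 units


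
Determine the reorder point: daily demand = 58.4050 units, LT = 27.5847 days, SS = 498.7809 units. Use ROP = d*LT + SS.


d*LT = 58.4050 * 27.5847 = 1611.0844
ROP = 1611.0844 + 498.7809 = 2109.8653

2109.8653 units


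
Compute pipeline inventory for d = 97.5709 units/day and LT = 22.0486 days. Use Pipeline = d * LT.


Pipeline = 97.5709 * 22.0486 = 2151.3017

2151.3017 units


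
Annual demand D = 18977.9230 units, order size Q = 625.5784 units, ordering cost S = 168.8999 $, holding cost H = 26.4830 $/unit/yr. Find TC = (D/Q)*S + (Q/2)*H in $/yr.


Ordering cost = D*S/Q = 5123.8491
Holding cost = Q*H/2 = 8283.5964
TC = 5123.8491 + 8283.5964 = 13407.4454

13407.4454 $/yr


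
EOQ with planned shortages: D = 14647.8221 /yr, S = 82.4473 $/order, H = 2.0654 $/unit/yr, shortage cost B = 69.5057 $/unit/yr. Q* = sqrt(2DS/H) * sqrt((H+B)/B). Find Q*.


sqrt(2DS/H) = 1081.4032
sqrt((H+B)/B) = 1.0147
Q* = 1081.4032 * 1.0147 = 1097.3528

1097.3528 units


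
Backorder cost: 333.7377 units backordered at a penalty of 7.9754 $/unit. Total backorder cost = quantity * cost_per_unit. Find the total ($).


Total = 333.7377 * 7.9754 = 2661.6917

2661.6917 $


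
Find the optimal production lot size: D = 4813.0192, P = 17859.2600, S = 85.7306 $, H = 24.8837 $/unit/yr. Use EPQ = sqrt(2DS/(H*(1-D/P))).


1 - D/P = 1 - 0.2695 = 0.7305
H*(1-D/P) = 18.1776
2DS = 825246.0477
EPQ = sqrt(45399.0292) = 213.0705

213.0705 units


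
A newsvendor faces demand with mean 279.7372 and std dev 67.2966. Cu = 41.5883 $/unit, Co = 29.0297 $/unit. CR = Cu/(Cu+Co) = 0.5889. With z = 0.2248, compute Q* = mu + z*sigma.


CR = Cu/(Cu+Co) = 41.5883/(41.5883+29.0297) = 0.5889
z = 0.2248
Q* = 279.7372 + 0.2248 * 67.2966 = 294.8655

294.8655 units


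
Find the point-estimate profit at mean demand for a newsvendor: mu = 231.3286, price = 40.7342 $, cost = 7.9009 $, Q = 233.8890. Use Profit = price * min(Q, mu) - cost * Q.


Sales at mu = min(233.8890, 231.3286) = 231.3286
Revenue = 40.7342 * 231.3286 = 9422.9855
Total cost = 7.9009 * 233.8890 = 1847.9336
Profit = 9422.9855 - 1847.9336 = 7575.0519

7575.0519 $


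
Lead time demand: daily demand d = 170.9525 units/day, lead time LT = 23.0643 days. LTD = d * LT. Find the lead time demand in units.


LTD = 170.9525 * 23.0643 = 3942.8997

3942.8997 units


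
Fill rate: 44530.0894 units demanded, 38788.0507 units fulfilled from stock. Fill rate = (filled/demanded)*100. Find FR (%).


FR = 38788.0507 / 44530.0894 * 100 = 87.1053

87.1053%


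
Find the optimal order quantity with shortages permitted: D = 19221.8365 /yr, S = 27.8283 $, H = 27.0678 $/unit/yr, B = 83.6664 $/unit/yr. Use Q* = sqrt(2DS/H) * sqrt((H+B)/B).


sqrt(2DS/H) = 198.8059
sqrt((H+B)/B) = 1.1504
Q* = 198.8059 * 1.1504 = 228.7150

228.7150 units


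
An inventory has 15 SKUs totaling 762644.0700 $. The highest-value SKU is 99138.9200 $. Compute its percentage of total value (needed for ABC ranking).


Top item = 99138.9200
Total = 762644.0700
Percentage = 99138.9200 / 762644.0700 * 100 = 12.9994

12.9994%


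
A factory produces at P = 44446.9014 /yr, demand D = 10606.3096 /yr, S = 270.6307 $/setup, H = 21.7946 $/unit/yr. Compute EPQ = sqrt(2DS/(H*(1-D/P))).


1 - D/P = 1 - 0.2386 = 0.7614
H*(1-D/P) = 16.5938
2DS = 5740785.9829
EPQ = sqrt(345960.0843) = 588.1837

588.1837 units


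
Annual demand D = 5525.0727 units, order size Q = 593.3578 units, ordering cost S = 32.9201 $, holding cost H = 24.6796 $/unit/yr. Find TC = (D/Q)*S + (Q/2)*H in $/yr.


Ordering cost = D*S/Q = 306.5367
Holding cost = Q*H/2 = 7321.9166
TC = 306.5367 + 7321.9166 = 7628.4533

7628.4533 $/yr


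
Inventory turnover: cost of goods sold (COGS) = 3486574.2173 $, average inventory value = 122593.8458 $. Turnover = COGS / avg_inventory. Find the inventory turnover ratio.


Turnover = 3486574.2173 / 122593.8458 = 28.4400

28.4400


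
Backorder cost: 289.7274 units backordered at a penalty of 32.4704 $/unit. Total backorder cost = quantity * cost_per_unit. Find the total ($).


Total = 289.7274 * 32.4704 = 9407.5646

9407.5646 $


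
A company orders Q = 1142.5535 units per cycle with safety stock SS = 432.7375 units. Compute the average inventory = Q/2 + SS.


Q/2 = 571.2767
Avg = 571.2767 + 432.7375 = 1004.0142

1004.0142 units


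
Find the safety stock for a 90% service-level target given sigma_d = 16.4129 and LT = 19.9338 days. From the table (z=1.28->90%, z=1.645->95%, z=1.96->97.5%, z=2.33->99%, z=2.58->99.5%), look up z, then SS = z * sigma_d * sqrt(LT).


From the table, SL = 90% corresponds to z = 1.28
sqrt(LT) = sqrt(19.9338) = 4.4647
SS = 1.28 * 16.4129 * 4.4647 = 93.7973

93.7973 units


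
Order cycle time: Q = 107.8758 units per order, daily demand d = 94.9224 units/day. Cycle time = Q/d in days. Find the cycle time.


Cycle = 107.8758 / 94.9224 = 1.1365

1.1365 days


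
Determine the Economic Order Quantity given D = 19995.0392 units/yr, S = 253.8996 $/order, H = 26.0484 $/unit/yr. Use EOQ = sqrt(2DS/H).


2*D*S = 2 * 19995.0392 * 253.8996 = 10153464.9097
2*D*S/H = 389792.2678
EOQ = sqrt(389792.2678) = 624.3335

624.3335 units


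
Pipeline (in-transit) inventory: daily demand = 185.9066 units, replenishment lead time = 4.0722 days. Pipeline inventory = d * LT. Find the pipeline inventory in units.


Pipeline = 185.9066 * 4.0722 = 757.0489

757.0489 units


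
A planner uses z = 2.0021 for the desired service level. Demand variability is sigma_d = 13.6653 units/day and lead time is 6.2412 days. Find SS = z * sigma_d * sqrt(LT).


sqrt(LT) = sqrt(6.2412) = 2.4982
SS = 2.0021 * 13.6653 * 2.4982 = 68.3501

68.3501 units


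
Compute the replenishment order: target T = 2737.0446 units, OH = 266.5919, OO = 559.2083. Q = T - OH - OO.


Inventory position = OH + OO = 266.5919 + 559.2083 = 825.8002
Q = 2737.0446 - 825.8002 = 1911.2444

1911.2444 units


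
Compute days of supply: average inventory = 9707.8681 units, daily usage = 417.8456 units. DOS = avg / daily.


DOS = 9707.8681 / 417.8456 = 23.2331

23.2331 days


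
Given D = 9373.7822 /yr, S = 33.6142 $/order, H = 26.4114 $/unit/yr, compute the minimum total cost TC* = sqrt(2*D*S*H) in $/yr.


2*D*S*H = 16644051.7142
TC* = sqrt(16644051.7142) = 4079.7122

4079.7122 $/yr


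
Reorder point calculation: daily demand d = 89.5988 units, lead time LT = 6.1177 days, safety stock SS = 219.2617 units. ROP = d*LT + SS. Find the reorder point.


d*LT = 89.5988 * 6.1177 = 548.1386
ROP = 548.1386 + 219.2617 = 767.4003

767.4003 units


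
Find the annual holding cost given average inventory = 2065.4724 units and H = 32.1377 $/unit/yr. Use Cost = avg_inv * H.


Cost = 2065.4724 * 32.1377 = 66379.5323

66379.5323 $/yr


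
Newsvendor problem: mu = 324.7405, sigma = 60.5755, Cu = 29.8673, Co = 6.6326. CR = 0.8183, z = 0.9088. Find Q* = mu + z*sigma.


CR = Cu/(Cu+Co) = 29.8673/(29.8673+6.6326) = 0.8183
z = 0.9088
Q* = 324.7405 + 0.9088 * 60.5755 = 379.7915

379.7915 units


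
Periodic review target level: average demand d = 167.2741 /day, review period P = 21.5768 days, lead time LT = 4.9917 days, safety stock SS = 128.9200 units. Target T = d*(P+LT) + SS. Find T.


P + LT = 26.5685
d*(P+LT) = 167.2741 * 26.5685 = 4444.2219
T = 4444.2219 + 128.9200 = 4573.1419

4573.1419 units


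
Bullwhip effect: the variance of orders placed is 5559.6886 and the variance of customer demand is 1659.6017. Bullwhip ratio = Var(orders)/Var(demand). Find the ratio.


BW = 5559.6886 / 1659.6017 = 3.3500

3.3500


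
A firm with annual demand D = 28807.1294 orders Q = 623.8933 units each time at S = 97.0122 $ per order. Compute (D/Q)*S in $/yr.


Number of orders = D/Q = 46.1732
Cost = 46.1732 * 97.0122 = 4479.3605

4479.3605 $/yr


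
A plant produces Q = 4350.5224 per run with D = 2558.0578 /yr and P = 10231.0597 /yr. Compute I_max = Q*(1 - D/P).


D/P = 0.2500
1 - D/P = 0.7500
I_max = 4350.5224 * 0.7500 = 3262.7673

3262.7673 units


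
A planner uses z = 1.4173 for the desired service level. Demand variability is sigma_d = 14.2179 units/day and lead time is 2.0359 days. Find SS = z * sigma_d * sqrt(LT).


sqrt(LT) = sqrt(2.0359) = 1.4268
SS = 1.4173 * 14.2179 * 1.4268 = 28.7525

28.7525 units


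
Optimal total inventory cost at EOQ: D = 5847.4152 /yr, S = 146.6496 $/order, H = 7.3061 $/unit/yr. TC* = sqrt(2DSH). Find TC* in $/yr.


2*D*S*H = 12530269.8191
TC* = sqrt(12530269.8191) = 3539.8121

3539.8121 $/yr


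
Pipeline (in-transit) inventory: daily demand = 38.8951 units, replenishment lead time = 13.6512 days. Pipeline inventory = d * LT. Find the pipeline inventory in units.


Pipeline = 38.8951 * 13.6512 = 530.9648

530.9648 units


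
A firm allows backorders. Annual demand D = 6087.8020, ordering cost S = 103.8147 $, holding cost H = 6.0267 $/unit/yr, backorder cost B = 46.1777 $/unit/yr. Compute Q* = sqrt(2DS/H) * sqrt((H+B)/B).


sqrt(2DS/H) = 457.9678
sqrt((H+B)/B) = 1.0633
Q* = 457.9678 * 1.0633 = 486.9365

486.9365 units


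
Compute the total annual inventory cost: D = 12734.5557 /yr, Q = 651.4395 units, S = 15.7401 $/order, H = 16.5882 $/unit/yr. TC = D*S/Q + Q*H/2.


Ordering cost = D*S/Q = 307.6927
Holding cost = Q*H/2 = 5403.1044
TC = 307.6927 + 5403.1044 = 5710.7971

5710.7971 $/yr


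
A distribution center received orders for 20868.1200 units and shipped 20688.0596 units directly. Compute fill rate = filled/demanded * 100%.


FR = 20688.0596 / 20868.1200 * 100 = 99.1372

99.1372%


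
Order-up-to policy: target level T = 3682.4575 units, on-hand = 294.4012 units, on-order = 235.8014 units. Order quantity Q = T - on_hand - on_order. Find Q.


Inventory position = OH + OO = 294.4012 + 235.8014 = 530.2026
Q = 3682.4575 - 530.2026 = 3152.2549

3152.2549 units


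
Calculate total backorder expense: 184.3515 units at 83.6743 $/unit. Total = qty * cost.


Total = 184.3515 * 83.6743 = 15425.4827

15425.4827 $


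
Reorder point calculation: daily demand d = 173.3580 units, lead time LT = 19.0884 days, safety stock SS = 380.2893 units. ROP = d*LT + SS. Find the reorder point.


d*LT = 173.3580 * 19.0884 = 3309.1268
ROP = 3309.1268 + 380.2893 = 3689.4161

3689.4161 units


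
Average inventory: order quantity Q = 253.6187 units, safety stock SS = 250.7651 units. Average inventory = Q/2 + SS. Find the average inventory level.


Q/2 = 126.8093
Avg = 126.8093 + 250.7651 = 377.5744

377.5744 units


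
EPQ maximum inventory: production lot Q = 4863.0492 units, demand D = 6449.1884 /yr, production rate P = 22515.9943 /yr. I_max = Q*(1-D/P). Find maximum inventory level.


D/P = 0.2864
1 - D/P = 0.7136
I_max = 4863.0492 * 0.7136 = 3470.1407

3470.1407 units


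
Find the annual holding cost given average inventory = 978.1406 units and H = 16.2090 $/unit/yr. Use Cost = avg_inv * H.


Cost = 978.1406 * 16.2090 = 15854.6810

15854.6810 $/yr


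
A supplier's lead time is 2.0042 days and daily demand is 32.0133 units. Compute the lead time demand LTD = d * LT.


LTD = 32.0133 * 2.0042 = 64.1611

64.1611 units


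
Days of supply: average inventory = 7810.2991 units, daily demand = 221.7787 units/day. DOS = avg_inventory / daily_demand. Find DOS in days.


DOS = 7810.2991 / 221.7787 = 35.2166

35.2166 days


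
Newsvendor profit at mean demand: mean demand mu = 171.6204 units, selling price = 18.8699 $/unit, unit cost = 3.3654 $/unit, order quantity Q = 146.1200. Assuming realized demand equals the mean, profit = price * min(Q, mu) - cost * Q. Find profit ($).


Sales at mu = min(146.1200, 171.6204) = 146.1200
Revenue = 18.8699 * 146.1200 = 2757.2698
Total cost = 3.3654 * 146.1200 = 491.7522
Profit = 2757.2698 - 491.7522 = 2265.5175

2265.5175 $


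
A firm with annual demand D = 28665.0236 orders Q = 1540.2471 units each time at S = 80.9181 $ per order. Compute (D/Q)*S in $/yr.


Number of orders = D/Q = 18.6107
Cost = 18.6107 * 80.9181 = 1505.9397

1505.9397 $/yr


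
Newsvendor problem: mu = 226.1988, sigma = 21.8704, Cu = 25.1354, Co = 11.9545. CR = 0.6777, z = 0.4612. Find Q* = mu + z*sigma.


CR = Cu/(Cu+Co) = 25.1354/(25.1354+11.9545) = 0.6777
z = 0.4612
Q* = 226.1988 + 0.4612 * 21.8704 = 236.2854

236.2854 units


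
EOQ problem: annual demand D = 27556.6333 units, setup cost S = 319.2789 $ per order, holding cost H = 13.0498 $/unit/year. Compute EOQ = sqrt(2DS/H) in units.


2*D*S = 2 * 27556.6333 * 319.2789 = 17596503.1355
2*D*S/H = 1348411.7102
EOQ = sqrt(1348411.7102) = 1161.2113

1161.2113 units


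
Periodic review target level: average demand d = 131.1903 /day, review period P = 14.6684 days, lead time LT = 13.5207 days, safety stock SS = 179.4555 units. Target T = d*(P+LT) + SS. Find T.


P + LT = 28.1891
d*(P+LT) = 131.1903 * 28.1891 = 3698.1365
T = 3698.1365 + 179.4555 = 3877.5920

3877.5920 units


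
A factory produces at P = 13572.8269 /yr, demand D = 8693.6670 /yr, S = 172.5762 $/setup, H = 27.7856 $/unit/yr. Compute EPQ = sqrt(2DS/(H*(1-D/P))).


1 - D/P = 1 - 0.6405 = 0.3595
H*(1-D/P) = 9.9884
2DS = 3000640.0299
EPQ = sqrt(300413.4540) = 548.0999

548.0999 units


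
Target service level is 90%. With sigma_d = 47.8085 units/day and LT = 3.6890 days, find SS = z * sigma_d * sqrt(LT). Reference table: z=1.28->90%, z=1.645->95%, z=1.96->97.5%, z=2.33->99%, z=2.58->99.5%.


From the table, SL = 90% corresponds to z = 1.28
sqrt(LT) = sqrt(3.6890) = 1.9207
SS = 1.28 * 47.8085 * 1.9207 = 117.5356

117.5356 units


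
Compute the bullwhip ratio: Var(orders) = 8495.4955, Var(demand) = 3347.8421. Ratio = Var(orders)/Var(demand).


BW = 8495.4955 / 3347.8421 = 2.5376

2.5376


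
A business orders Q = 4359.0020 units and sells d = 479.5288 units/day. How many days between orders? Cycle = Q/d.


Cycle = 4359.0020 / 479.5288 = 9.0902

9.0902 days


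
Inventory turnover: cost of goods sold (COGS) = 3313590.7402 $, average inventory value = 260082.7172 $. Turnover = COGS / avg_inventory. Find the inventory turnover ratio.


Turnover = 3313590.7402 / 260082.7172 = 12.7405

12.7405


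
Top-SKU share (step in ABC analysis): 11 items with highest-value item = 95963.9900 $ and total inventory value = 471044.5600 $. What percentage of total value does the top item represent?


Top item = 95963.9900
Total = 471044.5600
Percentage = 95963.9900 / 471044.5600 * 100 = 20.3726

20.3726%


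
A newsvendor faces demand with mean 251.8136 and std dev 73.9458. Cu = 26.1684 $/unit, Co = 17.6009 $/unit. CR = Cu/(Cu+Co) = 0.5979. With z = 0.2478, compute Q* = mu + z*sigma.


CR = Cu/(Cu+Co) = 26.1684/(26.1684+17.6009) = 0.5979
z = 0.2478
Q* = 251.8136 + 0.2478 * 73.9458 = 270.1374

270.1374 units


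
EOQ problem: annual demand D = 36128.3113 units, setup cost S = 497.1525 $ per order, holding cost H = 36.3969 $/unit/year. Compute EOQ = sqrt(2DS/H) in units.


2*D*S = 2 * 36128.3113 * 497.1525 = 35922560.5671
2*D*S/H = 986967.5870
EOQ = sqrt(986967.5870) = 993.4624

993.4624 units


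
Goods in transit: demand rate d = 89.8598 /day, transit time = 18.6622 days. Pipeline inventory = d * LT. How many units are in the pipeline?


Pipeline = 89.8598 * 18.6622 = 1676.9816

1676.9816 units


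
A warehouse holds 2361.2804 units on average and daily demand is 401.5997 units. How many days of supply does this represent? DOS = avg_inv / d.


DOS = 2361.2804 / 401.5997 = 5.8797

5.8797 days


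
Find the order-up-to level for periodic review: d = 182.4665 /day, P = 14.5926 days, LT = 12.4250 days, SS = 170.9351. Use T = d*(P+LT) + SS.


P + LT = 27.0176
d*(P+LT) = 182.4665 * 27.0176 = 4929.8069
T = 4929.8069 + 170.9351 = 5100.7420

5100.7420 units


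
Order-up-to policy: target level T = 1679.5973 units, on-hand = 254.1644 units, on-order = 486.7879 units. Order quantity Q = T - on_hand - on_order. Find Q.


Inventory position = OH + OO = 254.1644 + 486.7879 = 740.9523
Q = 1679.5973 - 740.9523 = 938.6450

938.6450 units


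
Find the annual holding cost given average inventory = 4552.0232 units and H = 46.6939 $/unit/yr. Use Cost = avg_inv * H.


Cost = 4552.0232 * 46.6939 = 212551.7161

212551.7161 $/yr


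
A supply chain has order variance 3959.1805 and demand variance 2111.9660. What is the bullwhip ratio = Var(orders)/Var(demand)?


BW = 3959.1805 / 2111.9660 = 1.8746

1.8746


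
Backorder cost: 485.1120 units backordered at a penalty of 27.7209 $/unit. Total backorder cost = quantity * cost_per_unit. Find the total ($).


Total = 485.1120 * 27.7209 = 13447.7412

13447.7412 $


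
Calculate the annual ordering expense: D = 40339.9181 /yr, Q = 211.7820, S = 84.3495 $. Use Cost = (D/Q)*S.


Number of orders = D/Q = 190.4785
Cost = 190.4785 * 84.3495 = 16066.7664

16066.7664 $/yr


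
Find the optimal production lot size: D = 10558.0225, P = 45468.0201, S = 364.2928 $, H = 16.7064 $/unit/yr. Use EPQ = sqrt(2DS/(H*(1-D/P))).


1 - D/P = 1 - 0.2322 = 0.7678
H*(1-D/P) = 12.8270
2DS = 7692423.1580
EPQ = sqrt(599703.4062) = 774.4052

774.4052 units


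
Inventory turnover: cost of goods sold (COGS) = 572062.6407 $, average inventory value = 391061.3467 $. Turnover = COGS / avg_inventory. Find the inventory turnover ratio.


Turnover = 572062.6407 / 391061.3467 = 1.4628

1.4628


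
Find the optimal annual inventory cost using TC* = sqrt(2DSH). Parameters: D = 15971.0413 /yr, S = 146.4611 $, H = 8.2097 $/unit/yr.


2*D*S*H = 38407214.1856
TC* = sqrt(38407214.1856) = 6197.3554

6197.3554 $/yr


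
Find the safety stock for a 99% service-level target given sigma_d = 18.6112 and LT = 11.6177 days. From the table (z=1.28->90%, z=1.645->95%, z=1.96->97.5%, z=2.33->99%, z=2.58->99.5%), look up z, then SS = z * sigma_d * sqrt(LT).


From the table, SL = 99% corresponds to z = 2.33
sqrt(LT) = sqrt(11.6177) = 3.4085
SS = 2.33 * 18.6112 * 3.4085 = 147.8054

147.8054 units


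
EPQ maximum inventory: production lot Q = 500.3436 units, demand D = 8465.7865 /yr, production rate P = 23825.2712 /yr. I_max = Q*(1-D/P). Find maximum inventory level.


D/P = 0.3553
1 - D/P = 0.6447
I_max = 500.3436 * 0.6447 = 322.5575

322.5575 units


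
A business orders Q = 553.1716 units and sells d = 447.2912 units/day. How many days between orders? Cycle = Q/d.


Cycle = 553.1716 / 447.2912 = 1.2367

1.2367 days


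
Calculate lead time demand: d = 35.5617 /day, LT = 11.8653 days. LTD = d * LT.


LTD = 35.5617 * 11.8653 = 421.9502

421.9502 units


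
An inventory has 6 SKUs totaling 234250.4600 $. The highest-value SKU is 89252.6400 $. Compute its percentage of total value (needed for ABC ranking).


Top item = 89252.6400
Total = 234250.4600
Percentage = 89252.6400 / 234250.4600 * 100 = 38.1014

38.1014%


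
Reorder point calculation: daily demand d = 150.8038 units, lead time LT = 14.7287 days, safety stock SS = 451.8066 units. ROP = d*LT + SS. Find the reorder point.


d*LT = 150.8038 * 14.7287 = 2221.1439
ROP = 2221.1439 + 451.8066 = 2672.9505

2672.9505 units
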